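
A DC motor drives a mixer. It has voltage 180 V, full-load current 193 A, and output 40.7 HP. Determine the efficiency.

87.4 %

P_out = 40.7 × 746 = 30362 W
P_in = V·I = 180 × 193 = 34740 W
η = P_out / P_in = 30362 / 34740 = 0.874 = 87.4%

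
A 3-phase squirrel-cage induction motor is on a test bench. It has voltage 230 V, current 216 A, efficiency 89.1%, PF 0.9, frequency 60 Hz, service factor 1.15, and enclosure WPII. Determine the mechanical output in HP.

92.5 HP

P_in = √3·V·I·cosφ = 1.732 × 230 × 216 × 0.9 = 77441 W
P_out = η·P_in = 0.891 × 77441 = 69000 W
= 69000/746 = 92.5 HP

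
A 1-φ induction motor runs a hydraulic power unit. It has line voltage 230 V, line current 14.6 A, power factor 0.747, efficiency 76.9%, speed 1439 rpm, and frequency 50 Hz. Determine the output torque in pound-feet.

9.44 lb·ft

P_in = V·I·cosφ = 230 × 14.6 × 0.747 = 2508 W
P_out = η·P_in = 0.769 × 2508 = 1929 W
n = 1439 rpm
ω = 2π×1439/60 = 150.7 rad/s
τ = P_out/ω = 1929/150.7 = 12.8 N·m
In lb·ft: 12.8/1.356 = 9.44 lb·ft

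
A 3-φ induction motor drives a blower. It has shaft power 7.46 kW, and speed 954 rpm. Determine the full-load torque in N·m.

74.7 N·m

ω = 2π × 954/60 = 99.9 rad/s
τ = P/ω = 7460/99.9 = 74.7 N·m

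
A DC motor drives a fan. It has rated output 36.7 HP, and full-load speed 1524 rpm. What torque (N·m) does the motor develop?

P_out = 36.7 × 746 = 27378 W
ω = 2π × 1524/60 = 159.6 rad/s
τ = P_out/ω = 27378/159.6 = 172 N·m

172 N·m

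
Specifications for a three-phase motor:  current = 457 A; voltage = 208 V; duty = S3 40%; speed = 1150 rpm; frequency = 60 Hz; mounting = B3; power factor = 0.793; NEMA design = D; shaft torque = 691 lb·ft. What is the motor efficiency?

86.4 %

τ = 691 lb·ft × 1.356 = 937 N·m
ω = 2π × 1150/60 = 120.4 rad/s; P_out = τω = 937 × 120.4 = 112815 W
P_in = √3·V_L·I_L·cosφ = 1.732 × 208 × 457 × 0.793 = 130557 W
η = P_out / P_in = 112815 / 130557 = 0.864 = 86.4%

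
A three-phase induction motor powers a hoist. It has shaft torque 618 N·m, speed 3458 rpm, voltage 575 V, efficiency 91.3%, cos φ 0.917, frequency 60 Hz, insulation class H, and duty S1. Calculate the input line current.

ω = 2π×3458/60 = 362.1 rad/s; P_out = τω = 618 × 362.1 = 223778 W
P_in = P_out / η = 223778 / 0.913 = 245102 W
I_L = P_in / (√3·V_L·cosφ) = 245102 / (1.732 × 575 × 0.917) = 268 A

268 A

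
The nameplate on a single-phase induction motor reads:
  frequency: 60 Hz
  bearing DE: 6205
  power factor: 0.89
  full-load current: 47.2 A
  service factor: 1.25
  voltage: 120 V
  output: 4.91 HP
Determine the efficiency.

72.7 %

P_out = 4.91 × 746 = 3663 W
P_in = V·I·cosφ = 120 × 47.2 × 0.89 = 5041 W
η = P_out / P_in = 3663 / 5041 = 0.727 = 72.7%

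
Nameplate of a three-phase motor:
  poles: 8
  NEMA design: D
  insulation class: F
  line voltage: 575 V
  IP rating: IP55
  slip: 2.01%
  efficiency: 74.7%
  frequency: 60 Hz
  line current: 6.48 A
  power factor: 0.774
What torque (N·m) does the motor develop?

P_in = √3·V·I·cosφ = 1.732 × 575 × 6.48 × 0.774 = 4995 W
P_out = η·P_in = 0.747 × 4995 = 3731 W
n_s = 120×60/8 = 900 rpm; n = 900×(1−0.0201) = 882 rpm
ω = 2π×882/60 = 92.36 rad/s
τ = P_out/ω = 3731/92.36 = 40.4 N·m

40.4 N·m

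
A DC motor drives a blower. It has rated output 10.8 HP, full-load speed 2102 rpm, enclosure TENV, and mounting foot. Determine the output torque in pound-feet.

27 lb·ft

P_out = 10.8 × 746 = 8057 W
ω = 2π × 2102/60 = 220.1 rad/s
τ = P_out/ω = 8057/220.1 = 36.61 N·m
In lb·ft: 36.61/1.356 = 27 lb·ft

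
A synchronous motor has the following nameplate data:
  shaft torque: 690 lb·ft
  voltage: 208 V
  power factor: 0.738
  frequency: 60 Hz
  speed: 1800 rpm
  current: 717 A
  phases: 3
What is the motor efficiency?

τ = 690 lb·ft × 1.356 = 935.6 N·m
ω = 2π × 1800/60 = 188.5 rad/s; P_out = τω = 935.6 × 188.5 = 176361 W
P_in = √3·V_L·I_L·cosφ = 1.732 × 208 × 717 × 0.738 = 190628 W
η = P_out / P_in = 176361 / 190628 = 0.925 = 92.5%

92.5 %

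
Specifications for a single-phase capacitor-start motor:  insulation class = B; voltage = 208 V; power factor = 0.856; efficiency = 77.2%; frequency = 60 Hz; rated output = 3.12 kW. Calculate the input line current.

P_out = 3.12 kW = 3120 W
P_in = P_out / η = 3120 / 0.772 = 4041 W
I = P_in / (V·cosφ) = 4041 / (208 × 0.856) = 22.7 A

22.7 A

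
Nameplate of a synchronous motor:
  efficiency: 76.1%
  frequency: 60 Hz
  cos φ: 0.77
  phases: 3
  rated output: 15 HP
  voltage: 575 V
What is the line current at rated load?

19.2 A

P_out = 15 × 746 = 11190 W
P_in = P_out / η = 11190 / 0.761 = 14704 W
I_L = P_in / (√3·V_L·cosφ) = 14704 / (1.732 × 575 × 0.77) = 19.2 A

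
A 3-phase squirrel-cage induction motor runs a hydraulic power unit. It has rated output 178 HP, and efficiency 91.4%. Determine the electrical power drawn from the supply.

145 kW

P_out = 178 × 746 = 132788 W
P_in = P_out/η = 132788/0.914 = 145282 W = 145 kW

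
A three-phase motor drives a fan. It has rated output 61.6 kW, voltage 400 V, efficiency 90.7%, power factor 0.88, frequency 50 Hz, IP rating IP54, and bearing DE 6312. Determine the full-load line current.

P_out = 61.6 kW = 61600 W
P_in = P_out / η = 61600 / 0.907 = 67916 W
I_L = P_in / (√3·V_L·cosφ) = 67916 / (1.732 × 400 × 0.88) = 111 A

111 A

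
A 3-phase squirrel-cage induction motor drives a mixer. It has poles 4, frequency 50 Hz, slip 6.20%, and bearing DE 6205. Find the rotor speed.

n_s = 120f/p = 120×50/4 = 1500 rpm
n = n_s(1 − s) = 1500 × (1 − 0.062) = 1407 rpm

1407 rpm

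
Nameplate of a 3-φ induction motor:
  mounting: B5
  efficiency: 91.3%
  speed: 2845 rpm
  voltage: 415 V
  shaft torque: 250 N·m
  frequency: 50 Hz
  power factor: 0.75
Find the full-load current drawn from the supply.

ω = 2π×2845/60 = 297.9 rad/s; P_out = τω = 250 × 297.9 = 74475 W
P_in = P_out / η = 74475 / 0.913 = 81572 W
I_L = P_in / (√3·V_L·cosφ) = 81572 / (1.732 × 415 × 0.75) = 151 A

151 A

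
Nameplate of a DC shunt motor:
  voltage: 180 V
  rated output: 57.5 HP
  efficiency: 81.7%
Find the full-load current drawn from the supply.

P_out = 57.5 × 746 = 42895 W
P_in = P_out / η = 42895 / 0.817 = 52503 W
I = P_in / V = 52503 / 180 = 292 A

292 A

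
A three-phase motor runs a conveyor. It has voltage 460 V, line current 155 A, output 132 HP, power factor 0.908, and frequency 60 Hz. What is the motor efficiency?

87.8 %

P_out = 132 × 746 = 98472 W
P_in = √3·V_L·I_L·cosφ = 1.732 × 460 × 155 × 0.908 = 112130 W
η = P_out / P_in = 98472 / 112130 = 0.878 = 87.8%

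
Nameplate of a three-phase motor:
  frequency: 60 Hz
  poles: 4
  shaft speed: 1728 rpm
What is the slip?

4.0 %

n_s = 120f/p = 120×60/4 = 1800 rpm
s = (n_s − n)/n_s = (1800 − 1728)/1800 = 0.0400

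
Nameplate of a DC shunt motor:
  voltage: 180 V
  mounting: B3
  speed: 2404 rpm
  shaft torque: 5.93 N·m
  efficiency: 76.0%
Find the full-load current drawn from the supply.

10.9 A

ω = 2π×2404/60 = 251.7 rad/s; P_out = τω = 5.93 × 251.7 = 1493 W
P_in = P_out / η = 1493 / 0.760 = 1964 W
I = P_in / V = 1964 / 180 = 10.9 A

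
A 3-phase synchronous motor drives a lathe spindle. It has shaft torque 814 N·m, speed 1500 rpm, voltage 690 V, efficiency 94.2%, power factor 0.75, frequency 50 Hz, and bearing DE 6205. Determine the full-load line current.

151 A

ω = 2π×1500/60 = 157.1 rad/s; P_out = τω = 814 × 157.1 = 127879 W
P_in = P_out / η = 127879 / 0.942 = 135753 W
I_L = P_in / (√3·V_L·cosφ) = 135753 / (1.732 × 690 × 0.75) = 151 A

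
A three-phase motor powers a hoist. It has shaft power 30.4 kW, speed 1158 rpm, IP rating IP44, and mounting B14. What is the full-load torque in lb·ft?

185 lb·ft

ω = 2π × 1158/60 = 121.3 rad/s
τ = P/ω = 30400/121.3 = 250.6 N·m
In lb·ft: 250.6/1.356 = 185 lb·ft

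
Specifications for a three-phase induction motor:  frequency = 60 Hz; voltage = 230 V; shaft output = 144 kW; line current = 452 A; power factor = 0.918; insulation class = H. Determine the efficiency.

P_out = 144 kW = 144000 W
P_in = √3·V_L·I_L·cosφ = 1.732 × 230 × 452 × 0.918 = 165294 W
η = P_out / P_in = 144000 / 165294 = 0.871 = 87.1%

87.1 %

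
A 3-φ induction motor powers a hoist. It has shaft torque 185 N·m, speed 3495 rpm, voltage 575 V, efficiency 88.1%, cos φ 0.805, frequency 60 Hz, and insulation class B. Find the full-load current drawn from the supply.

95.9 A

ω = 2π×3495/60 = 366 rad/s; P_out = τω = 185 × 366 = 67710 W
P_in = P_out / η = 67710 / 0.881 = 76856 W
I_L = P_in / (√3·V_L·cosφ) = 76856 / (1.732 × 575 × 0.805) = 95.9 A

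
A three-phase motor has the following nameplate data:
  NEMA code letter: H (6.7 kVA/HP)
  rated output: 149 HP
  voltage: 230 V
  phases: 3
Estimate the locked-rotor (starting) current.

2510 A

S_LR = 6.7 × 149 = 998.3 kVA
I_LR = S_LR/(√3·V_L) = 998300/(1.732×230) = 2510 A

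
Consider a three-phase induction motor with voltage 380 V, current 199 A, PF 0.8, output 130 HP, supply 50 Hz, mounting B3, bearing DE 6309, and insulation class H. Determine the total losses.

7800 W

P_in = √3·V·I·cosφ = 1.732×380×199×0.8 = 104779 W
P_out = 130×746 = 96980 W
Losses = P_in − P_out = 104779 − 96980 = 7799 W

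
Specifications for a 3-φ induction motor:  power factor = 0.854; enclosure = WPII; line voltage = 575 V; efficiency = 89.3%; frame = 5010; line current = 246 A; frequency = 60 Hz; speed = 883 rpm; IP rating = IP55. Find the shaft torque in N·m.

P_in = √3·V·I·cosφ = 1.732 × 575 × 246 × 0.854 = 209223 W
P_out = η·P_in = 0.893 × 209223 = 186836 W
n = 883 rpm
ω = 2π×883/60 = 92.47 rad/s
τ = P_out/ω = 186836/92.47 = 2020 N·m

2020 N·m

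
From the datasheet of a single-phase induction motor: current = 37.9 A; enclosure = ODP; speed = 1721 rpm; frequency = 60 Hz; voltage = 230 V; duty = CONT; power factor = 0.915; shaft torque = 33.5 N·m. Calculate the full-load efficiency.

75.7 %

ω = 2π × 1721/60 = 180.2 rad/s; P_out = τω = 33.5 × 180.2 = 6037 W
P_in = V·I·cosφ = 230 × 37.9 × 0.915 = 7976 W
η = P_out / P_in = 6037 / 7976 = 0.757 = 75.7%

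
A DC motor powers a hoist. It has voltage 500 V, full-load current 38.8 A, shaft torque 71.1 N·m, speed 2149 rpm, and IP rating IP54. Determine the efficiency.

ω = 2π × 2149/60 = 225 rad/s; P_out = τω = 71.1 × 225 = 15998 W
P_in = V·I = 500 × 38.8 = 19400 W
η = P_out / P_in = 15998 / 19400 = 0.825 = 82.5%

82.5 %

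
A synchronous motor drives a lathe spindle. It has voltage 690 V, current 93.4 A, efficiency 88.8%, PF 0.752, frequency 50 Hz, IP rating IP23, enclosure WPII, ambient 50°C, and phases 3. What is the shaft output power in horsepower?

99.9 HP

P_in = √3·V·I·cosφ = 1.732 × 690 × 93.4 × 0.752 = 83939 W
P_out = η·P_in = 0.888 × 83939 = 74538 W
= 74538/746 = 99.9 HP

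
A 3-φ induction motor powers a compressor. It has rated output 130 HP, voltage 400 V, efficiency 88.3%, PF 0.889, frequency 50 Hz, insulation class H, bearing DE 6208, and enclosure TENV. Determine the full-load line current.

178 A

P_out = 130 × 746 = 96980 W
P_in = P_out / η = 96980 / 0.883 = 109830 W
I_L = P_in / (√3·V_L·cosφ) = 109830 / (1.732 × 400 × 0.889) = 178 A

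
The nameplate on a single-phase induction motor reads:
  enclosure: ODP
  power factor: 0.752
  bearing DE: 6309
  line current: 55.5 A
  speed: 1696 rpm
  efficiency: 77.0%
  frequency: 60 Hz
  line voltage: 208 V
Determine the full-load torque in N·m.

P_in = V·I·cosφ = 208 × 55.5 × 0.752 = 8681 W
P_out = η·P_in = 0.77 × 8681 = 6684 W
n = 1696 rpm
ω = 2π×1696/60 = 177.6 rad/s
τ = P_out/ω = 6684/177.6 = 37.6 N·m

37.6 N·m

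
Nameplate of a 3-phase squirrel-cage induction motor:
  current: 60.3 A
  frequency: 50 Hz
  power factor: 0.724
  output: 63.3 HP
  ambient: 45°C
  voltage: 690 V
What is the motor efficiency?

P_out = 63.3 × 746 = 47222 W
P_in = √3·V_L·I_L·cosφ = 1.732 × 690 × 60.3 × 0.724 = 52174 W
η = P_out / P_in = 47222 / 52174 = 0.905 = 90.5%

90.5 %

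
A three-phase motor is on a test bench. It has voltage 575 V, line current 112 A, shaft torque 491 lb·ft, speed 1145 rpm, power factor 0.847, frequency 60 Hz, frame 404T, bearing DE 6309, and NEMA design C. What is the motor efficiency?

84.5 %

τ = 491 lb·ft × 1.356 = 665.8 N·m
ω = 2π × 1145/60 = 119.9 rad/s; P_out = τω = 665.8 × 119.9 = 79829 W
P_in = √3·V_L·I_L·cosφ = 1.732 × 575 × 112 × 0.847 = 94475 W
η = P_out / P_in = 79829 / 94475 = 0.845 = 84.5%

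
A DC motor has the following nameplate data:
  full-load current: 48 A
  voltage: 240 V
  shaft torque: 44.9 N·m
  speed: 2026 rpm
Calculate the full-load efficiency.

ω = 2π × 2026/60 = 212.2 rad/s; P_out = τω = 44.9 × 212.2 = 9528 W
P_in = V·I = 240 × 48 = 11520 W
η = P_out / P_in = 9528 / 11520 = 0.827 = 82.7%

82.7 %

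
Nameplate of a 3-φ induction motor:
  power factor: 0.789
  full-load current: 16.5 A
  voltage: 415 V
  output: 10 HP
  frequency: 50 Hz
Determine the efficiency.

P_out = 10 × 746 = 7460 W
P_in = √3·V_L·I_L·cosφ = 1.732 × 415 × 16.5 × 0.789 = 9357 W
η = P_out / P_in = 7460 / 9357 = 0.797 = 79.7%

79.7 %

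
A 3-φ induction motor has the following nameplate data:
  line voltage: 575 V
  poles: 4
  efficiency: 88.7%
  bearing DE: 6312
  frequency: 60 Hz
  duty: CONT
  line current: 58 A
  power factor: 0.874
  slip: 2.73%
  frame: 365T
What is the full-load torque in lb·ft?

P_in = √3·V·I·cosφ = 1.732 × 575 × 58 × 0.874 = 50484 W
P_out = η·P_in = 0.887 × 50484 = 44779 W
n_s = 120×60/4 = 1800 rpm; n = 1800×(1−0.0273) = 1751 rpm
ω = 2π×1751/60 = 183.4 rad/s
τ = P_out/ω = 44779/183.4 = 244.2 N·m
In lb·ft: 244.2/1.356 = 180 lb·ft

180 lb·ft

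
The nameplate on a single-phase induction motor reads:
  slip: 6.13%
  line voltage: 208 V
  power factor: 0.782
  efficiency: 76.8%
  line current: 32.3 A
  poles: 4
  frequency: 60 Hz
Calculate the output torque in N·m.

22.8 N·m

P_in = V·I·cosφ = 208 × 32.3 × 0.782 = 5254 W
P_out = η·P_in = 0.768 × 5254 = 4035 W
n_s = 120×60/4 = 1800 rpm; n = 1800×(1−0.0613) = 1690 rpm
ω = 2π×1690/60 = 177 rad/s
τ = P_out/ω = 4035/177 = 22.8 N·m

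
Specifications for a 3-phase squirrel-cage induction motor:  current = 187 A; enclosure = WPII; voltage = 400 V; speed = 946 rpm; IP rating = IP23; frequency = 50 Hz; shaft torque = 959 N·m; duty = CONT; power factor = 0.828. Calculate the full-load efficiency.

ω = 2π × 946/60 = 99.06 rad/s; P_out = τω = 959 × 99.06 = 94999 W
P_in = √3·V_L·I_L·cosφ = 1.732 × 400 × 187 × 0.828 = 107270 W
η = P_out / P_in = 94999 / 107270 = 0.886 = 88.6%

88.6 %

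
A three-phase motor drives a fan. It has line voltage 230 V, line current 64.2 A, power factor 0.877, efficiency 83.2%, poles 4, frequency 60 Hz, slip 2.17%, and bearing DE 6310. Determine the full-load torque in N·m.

101 N·m

P_in = √3·V·I·cosφ = 1.732 × 230 × 64.2 × 0.877 = 22429 W
P_out = η·P_in = 0.832 × 22429 = 18661 W
n_s = 120×60/4 = 1800 rpm; n = 1800×(1−0.0217) = 1761 rpm
ω = 2π×1761/60 = 184.4 rad/s
τ = P_out/ω = 18661/184.4 = 101 N·m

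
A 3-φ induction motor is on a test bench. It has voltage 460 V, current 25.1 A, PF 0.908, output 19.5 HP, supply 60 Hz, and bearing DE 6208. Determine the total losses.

P_in = √3·V·I·cosφ = 1.732×460×25.1×0.908 = 18158 W
P_out = 19.5×746 = 14547 W
Losses = P_in − P_out = 18158 − 14547 = 3611 W

3.61 kW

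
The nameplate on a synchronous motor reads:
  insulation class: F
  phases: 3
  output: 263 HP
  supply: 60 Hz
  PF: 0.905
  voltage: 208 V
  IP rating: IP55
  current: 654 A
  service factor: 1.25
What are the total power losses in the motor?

17 kW

P_in = √3·V·I·cosφ = 1.732×208×654×0.905 = 213225 W
P_out = 263×746 = 196198 W
Losses = P_in − P_out = 213225 − 196198 = 17027 W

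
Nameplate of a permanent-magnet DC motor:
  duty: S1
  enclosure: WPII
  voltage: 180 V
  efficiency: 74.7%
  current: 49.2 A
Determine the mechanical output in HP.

8.87 HP

P_in = V·I = 180 × 49.2 = 8856 W
P_out = η·P_in = 0.747 × 8856 = 6615 W
= 6615/746 = 8.87 HP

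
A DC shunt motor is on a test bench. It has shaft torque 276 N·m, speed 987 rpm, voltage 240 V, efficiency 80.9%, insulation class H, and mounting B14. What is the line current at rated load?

ω = 2π×987/60 = 103.4 rad/s; P_out = τω = 276 × 103.4 = 28538 W
P_in = P_out / η = 28538 / 0.809 = 35276 W
I = P_in / V = 35276 / 240 = 147 A

147 A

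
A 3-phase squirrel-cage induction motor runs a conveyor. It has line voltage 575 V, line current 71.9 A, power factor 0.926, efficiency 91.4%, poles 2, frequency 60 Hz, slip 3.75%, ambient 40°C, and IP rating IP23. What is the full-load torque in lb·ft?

P_in = √3·V·I·cosφ = 1.732 × 575 × 71.9 × 0.926 = 66306 W
P_out = η·P_in = 0.914 × 66306 = 60604 W
n_s = 120×60/2 = 3600 rpm; n = 3600×(1−0.0375) = 3465 rpm
ω = 2π×3465/60 = 362.9 rad/s
τ = P_out/ω = 60604/362.9 = 167 N·m
In lb·ft: 167/1.356 = 123 lb·ft

123 lb·ft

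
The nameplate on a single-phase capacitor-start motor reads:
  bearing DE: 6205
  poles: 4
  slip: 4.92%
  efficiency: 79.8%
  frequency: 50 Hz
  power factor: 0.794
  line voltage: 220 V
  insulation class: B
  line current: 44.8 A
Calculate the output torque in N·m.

P_in = V·I·cosφ = 220 × 44.8 × 0.794 = 7826 W
P_out = η·P_in = 0.798 × 7826 = 6245 W
n_s = 120×50/4 = 1500 rpm; n = 1500×(1−0.0492) = 1426 rpm
ω = 2π×1426/60 = 149.3 rad/s
τ = P_out/ω = 6245/149.3 = 41.8 N·m

41.8 N·m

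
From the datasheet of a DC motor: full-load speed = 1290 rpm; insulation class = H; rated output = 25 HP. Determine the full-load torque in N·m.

138 N·m

P_out = 25 × 746 = 18650 W
ω = 2π × 1290/60 = 135.1 rad/s
τ = P_out/ω = 18650/135.1 = 138 N·m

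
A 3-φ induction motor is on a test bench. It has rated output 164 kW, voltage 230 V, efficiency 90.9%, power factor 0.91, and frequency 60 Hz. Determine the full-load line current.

P_out = 164 kW = 164000 W
P_in = P_out / η = 164000 / 0.909 = 180418 W
I_L = P_in / (√3·V_L·cosφ) = 180418 / (1.732 × 230 × 0.91) = 498 A

498 A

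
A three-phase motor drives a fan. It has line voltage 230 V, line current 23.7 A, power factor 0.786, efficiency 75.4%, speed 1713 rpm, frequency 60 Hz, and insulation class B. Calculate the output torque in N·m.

P_in = √3·V·I·cosφ = 1.732 × 230 × 23.7 × 0.786 = 7421 W
P_out = η·P_in = 0.754 × 7421 = 5595 W
n = 1713 rpm
ω = 2π×1713/60 = 179.4 rad/s
τ = P_out/ω = 5595/179.4 = 31.2 N·m

31.2 N·m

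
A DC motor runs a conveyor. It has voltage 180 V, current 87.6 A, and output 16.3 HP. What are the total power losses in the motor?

P_in = V·I = 180×87.6 = 15768 W
P_out = 16.3×746 = 12160 W
Losses = P_in − P_out = 15768 − 12160 = 3608 W

3610 W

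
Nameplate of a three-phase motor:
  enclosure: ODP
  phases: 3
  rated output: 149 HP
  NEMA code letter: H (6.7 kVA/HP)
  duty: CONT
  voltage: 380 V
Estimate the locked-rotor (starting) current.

S_LR = 6.7 × 149 = 998.3 kVA
I_LR = S_LR/(√3·V_L) = 998300/(1.732×380) = 1520 A

1520 A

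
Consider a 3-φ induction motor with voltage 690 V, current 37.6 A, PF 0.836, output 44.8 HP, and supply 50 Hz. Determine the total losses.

4.15 kW

P_in = √3·V·I·cosφ = 1.732×690×37.6×0.836 = 37566 W
P_out = 44.8×746 = 33421 W
Losses = P_in − P_out = 37566 − 33421 = 4145 W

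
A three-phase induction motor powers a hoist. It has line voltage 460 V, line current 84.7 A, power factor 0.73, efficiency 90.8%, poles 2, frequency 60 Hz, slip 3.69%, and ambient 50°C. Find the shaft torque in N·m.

123 N·m

P_in = √3·V·I·cosφ = 1.732 × 460 × 84.7 × 0.73 = 49262 W
P_out = η·P_in = 0.908 × 49262 = 44730 W
n_s = 120×60/2 = 3600 rpm; n = 3600×(1−0.0369) = 3467 rpm
ω = 2π×3467/60 = 363.1 rad/s
τ = P_out/ω = 44730/363.1 = 123 N·m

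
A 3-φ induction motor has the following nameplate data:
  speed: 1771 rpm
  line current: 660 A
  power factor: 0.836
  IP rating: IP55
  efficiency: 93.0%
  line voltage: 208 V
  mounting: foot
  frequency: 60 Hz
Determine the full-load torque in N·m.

997 N·m

P_in = √3·V·I·cosφ = 1.732 × 208 × 660 × 0.836 = 198775 W
P_out = η·P_in = 0.93 × 198775 = 184861 W
n = 1771 rpm
ω = 2π×1771/60 = 185.5 rad/s
τ = P_out/ω = 184861/185.5 = 997 N·m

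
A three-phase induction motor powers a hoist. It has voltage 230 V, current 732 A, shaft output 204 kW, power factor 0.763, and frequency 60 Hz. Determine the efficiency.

P_out = 204 kW = 204000 W
P_in = √3·V_L·I_L·cosφ = 1.732 × 230 × 732 × 0.763 = 222490 W
η = P_out / P_in = 204000 / 222490 = 0.917 = 91.7%

91.7 %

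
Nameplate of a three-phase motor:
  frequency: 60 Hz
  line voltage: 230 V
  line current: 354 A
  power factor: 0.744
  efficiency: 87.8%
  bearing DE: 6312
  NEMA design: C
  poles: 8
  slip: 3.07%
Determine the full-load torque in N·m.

1010 N·m

P_in = √3·V·I·cosφ = 1.732 × 230 × 354 × 0.744 = 104918 W
P_out = η·P_in = 0.878 × 104918 = 92118 W
n_s = 120×60/8 = 900 rpm; n = 900×(1−0.0307) = 872 rpm
ω = 2π×872/60 = 91.32 rad/s
τ = P_out/ω = 92118/91.32 = 1010 N·m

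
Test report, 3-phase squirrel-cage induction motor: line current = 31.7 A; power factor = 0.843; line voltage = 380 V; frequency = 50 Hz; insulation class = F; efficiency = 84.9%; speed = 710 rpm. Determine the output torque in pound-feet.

148 lb·ft

P_in = √3·V·I·cosφ = 1.732 × 380 × 31.7 × 0.843 = 17588 W
P_out = η·P_in = 0.849 × 17588 = 14932 W
n = 710 rpm
ω = 2π×710/60 = 74.35 rad/s
τ = P_out/ω = 14932/74.35 = 200.8 N·m
In lb·ft: 200.8/1.356 = 148 lb·ft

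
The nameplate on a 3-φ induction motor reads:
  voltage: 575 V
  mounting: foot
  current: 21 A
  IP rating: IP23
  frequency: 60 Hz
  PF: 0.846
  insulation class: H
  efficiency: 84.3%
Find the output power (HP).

P_in = √3·V·I·cosφ = 1.732 × 575 × 21 × 0.846 = 17693 W
P_out = η·P_in = 0.843 × 17693 = 14915 W
= 14915/746 = 20 HP

20 HP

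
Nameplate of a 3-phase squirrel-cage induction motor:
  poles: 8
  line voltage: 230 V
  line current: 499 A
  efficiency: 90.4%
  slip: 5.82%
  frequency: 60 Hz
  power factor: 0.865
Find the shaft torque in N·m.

P_in = √3·V·I·cosφ = 1.732 × 230 × 499 × 0.865 = 171946 W
P_out = η·P_in = 0.904 × 171946 = 155439 W
n_s = 120×60/8 = 900 rpm; n = 900×(1−0.0582) = 848 rpm
ω = 2π×848/60 = 88.8 rad/s
τ = P_out/ω = 155439/88.8 = 1750 N·m

1750 N·m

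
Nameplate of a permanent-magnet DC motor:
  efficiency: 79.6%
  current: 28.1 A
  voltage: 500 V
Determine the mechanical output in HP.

P_in = V·I = 500 × 28.1 = 14050 W
P_out = η·P_in = 0.796 × 14050 = 11184 W
= 11184/746 = 15 HP

15 HP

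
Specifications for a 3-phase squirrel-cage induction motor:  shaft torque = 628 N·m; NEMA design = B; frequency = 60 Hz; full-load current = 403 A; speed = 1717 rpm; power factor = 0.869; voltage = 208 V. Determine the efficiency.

ω = 2π × 1717/60 = 179.8 rad/s; P_out = τω = 628 × 179.8 = 112914 W
P_in = √3·V_L·I_L·cosφ = 1.732 × 208 × 403 × 0.869 = 126164 W
η = P_out / P_in = 112914 / 126164 = 0.895 = 89.5%

89.5 %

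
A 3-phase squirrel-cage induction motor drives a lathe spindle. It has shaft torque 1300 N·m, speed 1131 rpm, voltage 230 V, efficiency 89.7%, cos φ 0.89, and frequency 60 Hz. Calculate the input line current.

484 A

ω = 2π×1131/60 = 118.4 rad/s; P_out = τω = 1300 × 118.4 = 153920 W
P_in = P_out / η = 153920 / 0.897 = 171594 W
I_L = P_in / (√3·V_L·cosφ) = 171594 / (1.732 × 230 × 0.89) = 484 A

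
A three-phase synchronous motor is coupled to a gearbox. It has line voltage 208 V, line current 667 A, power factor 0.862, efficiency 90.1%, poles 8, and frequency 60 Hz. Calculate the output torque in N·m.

P_in = √3·V·I·cosφ = 1.732 × 208 × 667 × 0.862 = 207131 W
P_out = η·P_in = 0.901 × 207131 = 186625 W
n = n_s = 120×60/8 = 900 rpm (synchronous)
ω = 2π×900/60 = 94.25 rad/s
τ = P_out/ω = 186625/94.25 = 1980 N·m

1980 N·m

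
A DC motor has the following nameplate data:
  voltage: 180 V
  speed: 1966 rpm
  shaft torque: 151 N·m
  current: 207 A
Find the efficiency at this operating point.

83.4 %

ω = 2π × 1966/60 = 205.9 rad/s; P_out = τω = 151 × 205.9 = 31091 W
P_in = V·I = 180 × 207 = 37260 W
η = P_out / P_in = 31091 / 37260 = 0.834 = 83.4%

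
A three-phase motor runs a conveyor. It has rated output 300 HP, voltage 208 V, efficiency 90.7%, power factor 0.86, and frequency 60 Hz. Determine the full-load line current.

796 A

P_out = 300 × 746 = 223800 W
P_in = P_out / η = 223800 / 0.907 = 246748 W
I_L = P_in / (√3·V_L·cosφ) = 246748 / (1.732 × 208 × 0.86) = 796 A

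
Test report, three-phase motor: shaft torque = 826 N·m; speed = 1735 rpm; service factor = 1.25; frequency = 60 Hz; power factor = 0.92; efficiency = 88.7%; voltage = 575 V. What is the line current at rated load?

ω = 2π×1735/60 = 181.7 rad/s; P_out = τω = 826 × 181.7 = 150084 W
P_in = P_out / η = 150084 / 0.887 = 169204 W
I_L = P_in / (√3·V_L·cosφ) = 169204 / (1.732 × 575 × 0.92) = 185 A

185 A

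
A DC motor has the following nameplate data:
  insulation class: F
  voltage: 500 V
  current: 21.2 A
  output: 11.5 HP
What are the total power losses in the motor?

2.02 kW

P_in = V·I = 500×21.2 = 10600 W
P_out = 11.5×746 = 8579 W
Losses = P_in − P_out = 10600 − 8579 = 2021 W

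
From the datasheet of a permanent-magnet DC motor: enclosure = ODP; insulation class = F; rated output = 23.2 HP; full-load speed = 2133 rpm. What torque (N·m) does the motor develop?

P_out = 23.2 × 746 = 17307 W
ω = 2π × 2133/60 = 223.4 rad/s
τ = P_out/ω = 17307/223.4 = 77.5 N·m

77.5 N·m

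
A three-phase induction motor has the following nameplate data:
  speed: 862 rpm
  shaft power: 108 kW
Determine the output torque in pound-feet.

ω = 2π × 862/60 = 90.27 rad/s
τ = P/ω = 108000/90.27 = 1196 N·m
In lb·ft: 1196/1.356 = 882 lb·ft

882 lb·ft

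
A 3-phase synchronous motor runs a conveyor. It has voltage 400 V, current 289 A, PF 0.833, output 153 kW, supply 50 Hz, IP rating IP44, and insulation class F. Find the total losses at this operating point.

P_in = √3·V·I·cosφ = 1.732×400×289×0.833 = 166783 W
P_out = 153000 W
Losses = P_in − P_out = 166783 − 153000 = 13783 W

13.8 kW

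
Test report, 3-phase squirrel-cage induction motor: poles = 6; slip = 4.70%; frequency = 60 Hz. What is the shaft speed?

n_s = 120f/p = 120×60/6 = 1200 rpm
n = n_s(1 − s) = 1200 × (1 − 0.047) = 1144 rpm

1144 rpm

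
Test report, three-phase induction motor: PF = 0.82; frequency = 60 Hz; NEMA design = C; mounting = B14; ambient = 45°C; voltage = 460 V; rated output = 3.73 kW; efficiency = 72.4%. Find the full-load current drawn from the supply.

7.89 A

P_out = 3.73 kW = 3730 W
P_in = P_out / η = 3730 / 0.724 = 5152 W
I_L = P_in / (√3·V_L·cosφ) = 5152 / (1.732 × 460 × 0.82) = 7.89 A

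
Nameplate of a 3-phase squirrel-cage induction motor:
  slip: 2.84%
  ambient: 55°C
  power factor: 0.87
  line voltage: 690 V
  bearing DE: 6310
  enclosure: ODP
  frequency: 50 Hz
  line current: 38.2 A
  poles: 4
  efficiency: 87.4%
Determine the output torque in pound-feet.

P_in = √3·V·I·cosφ = 1.732 × 690 × 38.2 × 0.87 = 39717 W
P_out = η·P_in = 0.874 × 39717 = 34713 W
n_s = 120×50/4 = 1500 rpm; n = 1500×(1−0.0284) = 1457 rpm
ω = 2π×1457/60 = 152.6 rad/s
τ = P_out/ω = 34713/152.6 = 227.5 N·m
In lb·ft: 227.5/1.356 = 168 lb·ft

168 lb·ft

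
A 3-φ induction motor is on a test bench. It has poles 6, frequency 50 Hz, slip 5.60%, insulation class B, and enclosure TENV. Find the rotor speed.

944 rpm

n_s = 120f/p = 120×50/6 = 1000 rpm
n = n_s(1 − s) = 1000 × (1 − 0.056) = 944 rpm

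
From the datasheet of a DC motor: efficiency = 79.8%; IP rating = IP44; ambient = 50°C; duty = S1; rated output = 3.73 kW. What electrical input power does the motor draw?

P_out = 3730 W
P_in = P_out/η = 3730/0.798 = 4674 W = 4.67 kW

4.67 kW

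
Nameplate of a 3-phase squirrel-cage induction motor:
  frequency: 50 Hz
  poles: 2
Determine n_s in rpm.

n_s = 120f/p = 120×50/2 = 3000 rpm

3000 rpm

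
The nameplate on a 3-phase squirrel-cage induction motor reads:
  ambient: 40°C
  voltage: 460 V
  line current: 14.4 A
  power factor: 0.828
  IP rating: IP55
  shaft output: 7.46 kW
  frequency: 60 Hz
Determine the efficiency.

78.5 %

P_out = 7.46 kW = 7460 W
P_in = √3·V_L·I_L·cosφ = 1.732 × 460 × 14.4 × 0.828 = 9499 W
η = P_out / P_in = 7460 / 9499 = 0.785 = 78.5%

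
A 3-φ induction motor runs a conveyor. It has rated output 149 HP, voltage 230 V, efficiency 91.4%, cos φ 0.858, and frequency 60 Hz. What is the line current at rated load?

P_out = 149 × 746 = 111154 W
P_in = P_out / η = 111154 / 0.914 = 121613 W
I_L = P_in / (√3·V_L·cosφ) = 121613 / (1.732 × 230 × 0.858) = 356 A

356 A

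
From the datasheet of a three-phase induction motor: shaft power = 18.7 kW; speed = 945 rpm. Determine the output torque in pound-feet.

139 lb·ft

ω = 2π × 945/60 = 98.96 rad/s
τ = P/ω = 18700/98.96 = 189 N·m
In lb·ft: 189/1.356 = 139 lb·ft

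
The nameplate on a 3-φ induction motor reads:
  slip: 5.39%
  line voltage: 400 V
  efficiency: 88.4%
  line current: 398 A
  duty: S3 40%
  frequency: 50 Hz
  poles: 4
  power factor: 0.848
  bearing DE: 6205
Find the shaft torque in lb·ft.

1030 lb·ft

P_in = √3·V·I·cosφ = 1.732 × 400 × 398 × 0.848 = 233823 W
P_out = η·P_in = 0.884 × 233823 = 206700 W
n_s = 120×50/4 = 1500 rpm; n = 1500×(1−0.0539) = 1419 rpm
ω = 2π×1419/60 = 148.6 rad/s
τ = P_out/ω = 206700/148.6 = 1391 N·m
In lb·ft: 1391/1.356 = 1030 lb·ft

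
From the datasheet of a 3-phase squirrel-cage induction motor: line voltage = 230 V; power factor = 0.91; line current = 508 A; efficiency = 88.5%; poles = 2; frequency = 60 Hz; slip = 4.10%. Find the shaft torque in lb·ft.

332 lb·ft

P_in = √3·V·I·cosφ = 1.732 × 230 × 508 × 0.91 = 184154 W
P_out = η·P_in = 0.885 × 184154 = 162976 W
n_s = 120×60/2 = 3600 rpm; n = 3600×(1−0.041) = 3452 rpm
ω = 2π×3452/60 = 361.5 rad/s
τ = P_out/ω = 162976/361.5 = 450.8 N·m
In lb·ft: 450.8/1.356 = 332 lb·ft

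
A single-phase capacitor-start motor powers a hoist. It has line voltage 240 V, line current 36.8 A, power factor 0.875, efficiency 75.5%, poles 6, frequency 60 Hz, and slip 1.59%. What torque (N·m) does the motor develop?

P_in = V·I·cosφ = 240 × 36.8 × 0.875 = 7728 W
P_out = η·P_in = 0.755 × 7728 = 5835 W
n_s = 120×60/6 = 1200 rpm; n = 1200×(1−0.0159) = 1181 rpm
ω = 2π×1181/60 = 123.7 rad/s
τ = P_out/ω = 5835/123.7 = 47.2 N·m

47.2 N·m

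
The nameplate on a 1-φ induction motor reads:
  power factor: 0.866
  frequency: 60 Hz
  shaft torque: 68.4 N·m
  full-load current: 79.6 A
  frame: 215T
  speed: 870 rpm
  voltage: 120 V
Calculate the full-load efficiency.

ω = 2π × 870/60 = 91.11 rad/s; P_out = τω = 68.4 × 91.11 = 6232 W
P_in = V·I·cosφ = 120 × 79.6 × 0.866 = 8272 W
η = P_out / P_in = 6232 / 8272 = 0.753 = 75.3%

75.3 %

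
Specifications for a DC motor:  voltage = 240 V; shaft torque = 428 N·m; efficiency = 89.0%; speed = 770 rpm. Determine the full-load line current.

ω = 2π×770/60 = 80.63 rad/s; P_out = τω = 428 × 80.63 = 34510 W
P_in = P_out / η = 34510 / 0.890 = 38775 W
I = P_in / V = 38775 / 240 = 162 A

162 A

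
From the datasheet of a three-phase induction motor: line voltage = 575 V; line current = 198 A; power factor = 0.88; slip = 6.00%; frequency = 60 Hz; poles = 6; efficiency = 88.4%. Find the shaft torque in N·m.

1300 N·m

P_in = √3·V·I·cosφ = 1.732 × 575 × 198 × 0.88 = 173526 W
P_out = η·P_in = 0.884 × 173526 = 153397 W
n_s = 120×60/6 = 1200 rpm; n = 1200×(1−0.06) = 1128 rpm
ω = 2π×1128/60 = 118.1 rad/s
τ = P_out/ω = 153397/118.1 = 1300 N·m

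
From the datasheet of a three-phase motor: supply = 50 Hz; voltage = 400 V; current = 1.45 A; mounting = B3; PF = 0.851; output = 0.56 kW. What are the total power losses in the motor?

P_in = √3·V·I·cosφ = 1.732×400×1.45×0.851 = 855 W
P_out = 560 W
Losses = P_in − P_out = 855 − 560 = 295 W

295 W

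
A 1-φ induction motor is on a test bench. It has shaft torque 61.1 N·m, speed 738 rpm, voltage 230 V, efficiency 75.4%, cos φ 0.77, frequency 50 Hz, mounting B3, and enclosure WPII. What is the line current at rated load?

35.4 A

ω = 2π×738/60 = 77.28 rad/s; P_out = τω = 61.1 × 77.28 = 4722 W
P_in = P_out / η = 4722 / 0.754 = 6263 W
I = P_in / (V·cosφ) = 6263 / (230 × 0.77) = 35.4 A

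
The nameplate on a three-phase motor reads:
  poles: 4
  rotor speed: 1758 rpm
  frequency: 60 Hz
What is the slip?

2.33 %

n_s = 120f/p = 120×60/4 = 1800 rpm
s = (n_s − n)/n_s = (1800 − 1758)/1800 = 0.0233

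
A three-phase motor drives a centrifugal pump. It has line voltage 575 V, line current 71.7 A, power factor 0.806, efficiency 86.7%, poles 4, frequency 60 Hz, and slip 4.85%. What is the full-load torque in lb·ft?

P_in = √3·V·I·cosφ = 1.732 × 575 × 71.7 × 0.806 = 57553 W
P_out = η·P_in = 0.867 × 57553 = 49898 W
n_s = 120×60/4 = 1800 rpm; n = 1800×(1−0.0485) = 1713 rpm
ω = 2π×1713/60 = 179.4 rad/s
τ = P_out/ω = 49898/179.4 = 278.1 N·m
In lb·ft: 278.1/1.356 = 205 lb·ft

205 lb·ft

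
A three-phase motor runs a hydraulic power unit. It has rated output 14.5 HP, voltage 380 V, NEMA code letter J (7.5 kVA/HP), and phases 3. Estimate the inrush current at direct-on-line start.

S_LR = 7.5 × 14.5 = 108.75 kVA
I_LR = S_LR/(√3·V_L) = 108750/(1.732×380) = 165 A

165 A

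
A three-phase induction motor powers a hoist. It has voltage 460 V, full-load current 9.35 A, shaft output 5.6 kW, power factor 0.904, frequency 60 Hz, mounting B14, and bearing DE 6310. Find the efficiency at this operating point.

P_out = 5.6 kW = 5600 W
P_in = √3·V_L·I_L·cosφ = 1.732 × 460 × 9.35 × 0.904 = 6734 W
η = P_out / P_in = 5600 / 6734 = 0.832 = 83.2%

83.2 %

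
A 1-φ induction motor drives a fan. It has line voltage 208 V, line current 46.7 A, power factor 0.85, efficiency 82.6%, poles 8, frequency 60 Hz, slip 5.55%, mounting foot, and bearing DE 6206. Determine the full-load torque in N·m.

P_in = V·I·cosφ = 208 × 46.7 × 0.85 = 8257 W
P_out = η·P_in = 0.826 × 8257 = 6820 W
n_s = 120×60/8 = 900 rpm; n = 900×(1−0.0555) = 850 rpm
ω = 2π×850/60 = 89.01 rad/s
τ = P_out/ω = 6820/89.01 = 76.6 N·m

76.6 N·m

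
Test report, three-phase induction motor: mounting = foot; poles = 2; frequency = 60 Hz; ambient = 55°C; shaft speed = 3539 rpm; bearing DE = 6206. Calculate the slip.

n_s = 120f/p = 120×60/2 = 3600 rpm
s = (n_s − n)/n_s = (3600 − 3539)/3600 = 0.0169

1.69 %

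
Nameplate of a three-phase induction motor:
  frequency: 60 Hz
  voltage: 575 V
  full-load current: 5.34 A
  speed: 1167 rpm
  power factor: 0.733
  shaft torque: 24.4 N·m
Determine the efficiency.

ω = 2π × 1167/60 = 122.2 rad/s; P_out = τω = 24.4 × 122.2 = 2982 W
P_in = √3·V_L·I_L·cosφ = 1.732 × 575 × 5.34 × 0.733 = 3898 W
η = P_out / P_in = 2982 / 3898 = 0.765 = 76.5%

76.5 %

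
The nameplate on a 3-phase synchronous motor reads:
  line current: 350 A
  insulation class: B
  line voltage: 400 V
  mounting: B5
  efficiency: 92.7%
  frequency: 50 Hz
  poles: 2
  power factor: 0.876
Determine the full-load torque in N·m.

627 N·m

P_in = √3·V·I·cosφ = 1.732 × 400 × 350 × 0.876 = 212412 W
P_out = η·P_in = 0.927 × 212412 = 196906 W
n = n_s = 120×50/2 = 3000 rpm (synchronous)
ω = 2π×3000/60 = 314.2 rad/s
τ = P_out/ω = 196906/314.2 = 627 N·m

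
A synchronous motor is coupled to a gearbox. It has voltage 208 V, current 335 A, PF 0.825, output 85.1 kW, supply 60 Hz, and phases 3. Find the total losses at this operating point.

14.5 kW

P_in = √3·V·I·cosφ = 1.732×208×335×0.825 = 99566 W
P_out = 85100 W
Losses = P_in − P_out = 99566 − 85100 = 14466 W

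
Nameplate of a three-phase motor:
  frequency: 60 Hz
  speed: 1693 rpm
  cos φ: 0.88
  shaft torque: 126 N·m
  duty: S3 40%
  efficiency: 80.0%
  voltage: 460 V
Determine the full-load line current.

ω = 2π×1693/60 = 177.3 rad/s; P_out = τω = 126 × 177.3 = 22340 W
P_in = P_out / η = 22340 / 0.800 = 27925 W
I_L = P_in / (√3·V_L·cosφ) = 27925 / (1.732 × 460 × 0.88) = 39.8 A

39.8 A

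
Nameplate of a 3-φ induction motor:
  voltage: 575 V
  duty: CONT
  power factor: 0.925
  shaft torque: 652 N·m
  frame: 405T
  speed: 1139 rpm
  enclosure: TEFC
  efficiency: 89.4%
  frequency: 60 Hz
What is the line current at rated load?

94.4 A

ω = 2π×1139/60 = 119.3 rad/s; P_out = τω = 652 × 119.3 = 77784 W
P_in = P_out / η = 77784 / 0.894 = 87007 W
I_L = P_in / (√3·V_L·cosφ) = 87007 / (1.732 × 575 × 0.925) = 94.4 A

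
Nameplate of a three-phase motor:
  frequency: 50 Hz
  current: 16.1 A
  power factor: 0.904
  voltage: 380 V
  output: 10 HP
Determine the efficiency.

P_out = 10 × 746 = 7460 W
P_in = √3·V_L·I_L·cosφ = 1.732 × 380 × 16.1 × 0.904 = 9579 W
η = P_out / P_in = 7460 / 9579 = 0.779 = 77.9%

77.9 %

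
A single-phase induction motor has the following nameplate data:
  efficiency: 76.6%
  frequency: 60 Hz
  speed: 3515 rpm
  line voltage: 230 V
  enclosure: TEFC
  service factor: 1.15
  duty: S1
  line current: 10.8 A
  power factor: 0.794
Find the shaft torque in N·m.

4.1 N·m

P_in = V·I·cosφ = 230 × 10.8 × 0.794 = 1972 W
P_out = η·P_in = 0.766 × 1972 = 1511 W
n = 3515 rpm
ω = 2π×3515/60 = 368.1 rad/s
τ = P_out/ω = 1511/368.1 = 4.1 N·m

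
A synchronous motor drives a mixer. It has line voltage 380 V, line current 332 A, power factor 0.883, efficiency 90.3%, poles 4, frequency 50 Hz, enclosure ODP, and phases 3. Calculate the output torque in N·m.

1110 N·m

P_in = √3·V·I·cosφ = 1.732 × 380 × 332 × 0.883 = 192944 W
P_out = η·P_in = 0.903 × 192944 = 174228 W
n = n_s = 120×50/4 = 1500 rpm (synchronous)
ω = 2π×1500/60 = 157.1 rad/s
τ = P_out/ω = 174228/157.1 = 1110 N·m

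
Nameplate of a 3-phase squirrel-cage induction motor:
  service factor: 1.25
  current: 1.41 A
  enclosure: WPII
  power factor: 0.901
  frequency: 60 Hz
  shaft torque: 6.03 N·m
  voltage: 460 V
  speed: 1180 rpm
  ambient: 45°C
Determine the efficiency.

ω = 2π × 1180/60 = 123.6 rad/s; P_out = τω = 6.03 × 123.6 = 745 W
P_in = √3·V_L·I_L·cosφ = 1.732 × 460 × 1.41 × 0.901 = 1012 W
η = P_out / P_in = 745 / 1012 = 0.736 = 73.6%

73.6 %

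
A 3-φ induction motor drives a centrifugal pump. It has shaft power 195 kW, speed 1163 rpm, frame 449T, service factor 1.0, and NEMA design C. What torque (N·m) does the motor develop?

ω = 2π × 1163/60 = 121.8 rad/s
τ = P/ω = 195000/121.8 = 1600 N·m

1600 N·m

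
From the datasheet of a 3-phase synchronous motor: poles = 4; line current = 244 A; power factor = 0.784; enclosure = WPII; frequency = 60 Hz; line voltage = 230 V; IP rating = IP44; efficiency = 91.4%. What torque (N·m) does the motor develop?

P_in = √3·V·I·cosφ = 1.732 × 230 × 244 × 0.784 = 76205 W
P_out = η·P_in = 0.914 × 76205 = 69651 W
n = n_s = 120×60/4 = 1800 rpm (synchronous)
ω = 2π×1800/60 = 188.5 rad/s
τ = P_out/ω = 69651/188.5 = 370 N·m

370 N·m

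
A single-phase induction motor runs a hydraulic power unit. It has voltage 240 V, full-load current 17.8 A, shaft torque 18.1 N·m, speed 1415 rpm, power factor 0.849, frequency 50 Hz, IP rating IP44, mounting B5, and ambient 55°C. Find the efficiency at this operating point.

ω = 2π × 1415/60 = 148.2 rad/s; P_out = τω = 18.1 × 148.2 = 2682 W
P_in = V·I·cosφ = 240 × 17.8 × 0.849 = 3627 W
η = P_out / P_in = 2682 / 3627 = 0.739 = 73.9%

73.9 %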